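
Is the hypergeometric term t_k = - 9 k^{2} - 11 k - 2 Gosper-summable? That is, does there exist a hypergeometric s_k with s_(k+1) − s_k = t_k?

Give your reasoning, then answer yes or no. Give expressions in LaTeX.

Yes. s_k = k \left(- 3 k^{2} - k + 2\right).

Compute t_(k+1)/t_k: get (9*k**2 + 29*k + 22)/(9*k**2 + 11*k + 2).
Factor: A=1; B=1; C=k**2 + 11*k/9 + 2/9.
Need (1)·f(k+1) − (1)·f(k) = k**2 + 11*k/9 + 2/9.
deg f ≤ 3 (via 0,0,2).
Solve for f: f(k) = k*(k + 1)*(3*k - 2)/9 (degree 3 ≤ 3).
Certificate R = B(k−1)f/C = k*(3*k - 2)/(9*k + 2) gives s_k = k*(-3*k**2 - k + 2).
s_(k+1) − s_k = -9*k**2 - 11*k - 2 = t_k.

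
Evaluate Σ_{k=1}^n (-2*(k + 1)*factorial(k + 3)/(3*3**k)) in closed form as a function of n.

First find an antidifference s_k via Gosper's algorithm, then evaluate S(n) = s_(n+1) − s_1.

S(n) = 16 - 2*factorial(n + 4)/(3*3**n)

Compute t_(k+1)/t_k: get (k + 2)*(k + 4)/(3*(k + 1)).
Take A(k)=k/3 + 4/3, B(k)=1, C(k)=k + 1.
Solve (k/3 + 4/3)·f(k+1) − (1)·f(k) = k + 1.
Degrees (1,0,1) ⇒ d ≤ 0.
A polynomial solution: f(k) = 3.
Get s_k = R·t_k = -2*factorial(k + 3)/3**k with R(k) = B(k−1)f(k)/C(k) = 3/(k + 1).
Check: Δs_k = -2*(k + 1)*factorial(k + 3)/(3*3**k). ✓
Telescope: S(n) = s_(n+1) − s_(1) = -2*3**(-n - 1)*factorial(n + 4) − (-16) = 16 - 2*factorial(n + 4)/(3*3**n).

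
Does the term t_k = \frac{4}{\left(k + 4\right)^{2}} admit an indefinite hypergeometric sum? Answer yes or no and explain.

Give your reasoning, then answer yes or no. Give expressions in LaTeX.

Compute t_(k+1)/t_k: get (k + 4)**2/(k + 5)**2.
Normal form (A,B,C) = (k**2 + 8*k + 16, k**2 + 10*k + 25, 1).
Need (k**2 + 8*k + 16)·f(k+1) − (k**2 + 8*k + 16)·f(k) = 1.
Degrees (2,2,0) ⇒ d ≤ 0.
Write f(k) = c0. Then LHS − RHS = -1, requiring -1 = 0: contradictory. No certificate.

No; the coefficient equations for f are inconsistent.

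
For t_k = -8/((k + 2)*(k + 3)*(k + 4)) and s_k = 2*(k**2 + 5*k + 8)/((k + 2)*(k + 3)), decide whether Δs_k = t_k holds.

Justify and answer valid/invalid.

valid; difference matches t_k

s_(k+1) = 2*(5*k + (k + 1)**2 + 13)/((k + 3)*(k + 4))
s_(k+1) − s_k = -8/(k**3 + 9*k**2 + 26*k + 24)
(s_(k+1) − s_k) − t_k = 0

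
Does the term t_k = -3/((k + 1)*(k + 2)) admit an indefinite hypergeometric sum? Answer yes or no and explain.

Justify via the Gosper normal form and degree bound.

Yes. s_k = -3*k/(k + 1).

t_(k+1)/t_k = (k + 1)/(k + 3).
Gosper form: A/B · C(k+1)/C(k) with A=k + 1, B=k + 3, C=1.
Set up (k + 1)·f(k+1) − (k + 2)·f(k) − (1) = 0.
From deg A=1, deg B=1, deg C=0: d=1.
Coefficient equations give f(k) = k.
Certificate R = B(k−1)f/C = k*(k + 2) gives s_k = -3*k/(k + 1).
Verify: -3/(k**2 + 3*k + 2) matches t_k.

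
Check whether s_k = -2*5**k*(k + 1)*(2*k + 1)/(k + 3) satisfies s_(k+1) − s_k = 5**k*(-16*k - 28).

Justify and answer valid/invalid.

Invalid: residual 5**k*(32*k**2 + 144*k + 164)/(k**2 + 7*k + 12) ≠ 0.

s_(k+1) = -10*5**k*(k + 2)*(2*k + 3)/(k + 4)
s_(k+1) − s_k = 5**k*(-16*k**3 - 108*k**2 - 244*k - 172)/(k**2 + 7*k + 12)
(s_(k+1) − s_k) − t_k = 5**k*(32*k**2 + 144*k + 164)/(k**2 + 7*k + 12)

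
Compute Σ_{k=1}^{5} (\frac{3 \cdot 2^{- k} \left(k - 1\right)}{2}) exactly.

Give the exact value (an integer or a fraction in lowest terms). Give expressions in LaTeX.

The ratio is k/(2*(k - 1)).
Gosper form: A/B · C(k+1)/C(k) with A=1/2, B=1, C=k - 1.
Solve (1/2)·f(k+1) − (1)·f(k) = k - 1.
deg f ≤ 1 (via 0,0,1).
Solving with deg f ≤ 1: f(k) = -2*k.
Certificate R = B(k−1)f/C = -2*k/(k - 1) gives s_k = -3*k/2**k.
Δs = 3*(k - 1)/(2*2**k), as required.
Telescoping: Σ = s_(6) − s_(1) = -9/32 − (-3/2) = 39/32.

Σ = 39/32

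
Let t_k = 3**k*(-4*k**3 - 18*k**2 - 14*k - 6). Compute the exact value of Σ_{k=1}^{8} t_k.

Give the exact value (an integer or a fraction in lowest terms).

The ratio is 3*(2*k**3 + 15*k**2 + 31*k + 21)/(2*k**3 + 9*k**2 + 7*k + 3).
Gosper form: A/B · C(k+1)/C(k) with A=3, B=1, C=k**3 + 9*k**2/2 + 7*k/2 + 3/2.
Set up (3)·f(k+1) − (1)·f(k) − (k**3 + 9*k**2/2 + 7*k/2 + 3/2) = 0.
d = 3 from the (0,0,3) case.
Solving with deg f ≤ 3: f(k) = (2*k**3 - 2*k + 3)/4.
Get s_k = R·t_k = 3**k*(-2*k**3 + 2*k - 3) with R(k) = B(k−1)f(k)/C(k) = (2*k**3 - 2*k + 3)/(2*(2*k**3 + 9*k**2 + 7*k + 3)).
Verify: 2*3**k*(k**3 + 2*k - 3*(k + 1)**3) matches t_k.
Evaluate s at k=9 and k=1: -28402569 and -9; difference -28402560.

Σ = -28402560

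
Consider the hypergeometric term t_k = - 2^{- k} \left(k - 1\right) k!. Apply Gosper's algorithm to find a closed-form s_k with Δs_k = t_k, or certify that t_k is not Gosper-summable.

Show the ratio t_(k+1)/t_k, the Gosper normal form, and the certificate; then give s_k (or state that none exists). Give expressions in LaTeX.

Ratio r(k) = k*(k + 1)/(2*(k - 1)).
Gosper form: A/B · C(k+1)/C(k) with A=k/2 + 1/2, B=1, C=k - 1.
Set up (k/2 + 1/2)·f(k+1) − (1)·f(k) − (k - 1) = 0.
d = 0 from the (1,0,1) case.
Solve for f: f(k) = 2 (degree 0 ≤ 0).
So s_k = (B(k−1)f/C)·t_k = (2/(k - 1))·t_k = -2**(1 - k)*factorial(k).
s_(k+1) − s_k = -(k - 1)*factorial(k)/2**k = t_k.

s_k = - 2^{1 - k} k!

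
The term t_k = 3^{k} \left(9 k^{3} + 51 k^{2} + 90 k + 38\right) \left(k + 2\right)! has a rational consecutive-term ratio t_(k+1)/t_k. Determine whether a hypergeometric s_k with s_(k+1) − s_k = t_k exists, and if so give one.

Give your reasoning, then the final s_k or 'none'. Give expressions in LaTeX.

s_k = 3^{k} \left(3 k^{2} + 3 k - 2\right) \left(k + 2\right)!

Ratio r(k) = 3*(9*k**4 + 105*k**3 + 453*k**2 + 845*k + 564)/(9*k**3 + 51*k**2 + 90*k + 38).
Take A(k)=3*k + 9, B(k)=1, C(k)=k**3 + 17*k**2/3 + 10*k + 38/9.
Need (3*k + 9)·f(k+1) − (1)·f(k) = k**3 + 17*k**2/3 + 10*k + 38/9.
Bound: deg f ≤ 2.
Solving with deg f ≤ 2: f(k) = (3*k**2 + 3*k - 2)/9.
Certificate R = B(k−1)f/C = (3*k**2 + 3*k - 2)/(9*k**3 + 51*k**2 + 90*k + 38) gives s_k = 3**k*(3*k**2 + 3*k - 2)*factorial(k + 2).
Verify: 3**k*(9*k**3 + 51*k**2 + 90*k + 38)*factorial(k + 2) matches t_k.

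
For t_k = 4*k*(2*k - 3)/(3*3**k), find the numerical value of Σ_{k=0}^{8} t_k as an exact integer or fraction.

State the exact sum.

r(k) = (k + 1)*(2*k - 1)/(3*k*(2*k - 3)) after simplifying.
Take A(k)=1/3, B(k)=1, C(k)=k**2 - 3*k/2.
f must satisfy (1/3)·f(k+1) − (1)·f(k) = k**2 - 3*k/2.
Bound: deg f ≤ 2.
Match coefficients ⇒ f(k) = -3*(4*k**2 - 2*k + 1)/8.
So s_k = (B(k−1)f/C)·t_k = (-3*(4*k**2 - 2*k + 1)/(4*k*(2*k - 3)))·t_k = (-4*k**2 + 2*k - 1)/3**k.
Check: Δs_k = 4*k*(2*k - 3)/(3*3**k). ✓
Telescoping: Σ = s_(9) − s_(0) = -307/19683 − (-1) = 19376/19683.

Σ = 19376/19683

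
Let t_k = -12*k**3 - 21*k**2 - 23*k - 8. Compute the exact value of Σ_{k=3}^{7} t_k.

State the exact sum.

t_(k+1)/t_k = (12*k**3 + 57*k**2 + 101*k + 64)/(12*k**3 + 21*k**2 + 23*k + 8).
Take A(k)=1, B(k)=1, C(k)=k**3 + 7*k**2/4 + 23*k/12 + 2/3.
Need (1)·f(k+1) − (1)·f(k) = k**3 + 7*k**2/4 + 23*k/12 + 2/3.
Degrees (0,0,3) ⇒ d ≤ 4.
Solve for f: f(k) = k**2*(3*k**2 + k + 4)/12 (degree 4 ≤ 4).
R(k) = B(k−1)·f(k)/C(k) = k**2*(3*k**2 + k + 4)/(12*k**3 + 21*k**2 + 23*k + 8); s_k = R·t_k = k**2*(-3*k**2 - k - 4).
Check: Δs_k = -12*k**3 - 21*k**2 - 23*k - 8. ✓
Evaluate s at k=8 and k=3: -13056 and -306; difference -12750.

Σ = -12750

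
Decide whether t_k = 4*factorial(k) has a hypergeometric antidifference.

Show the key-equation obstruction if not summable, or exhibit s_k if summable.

Ratio r(k) = k + 1.
Take A(k)=k + 1, B(k)=1, C(k)=1.
Key eq: (k + 1)·f(k+1) = (1)·f(k) + (1).
From deg A=1, deg B=0, deg C=0: d=-1.
d = -1 < 0 ⇒ no nonzero polynomial f; not summable.

No — negative degree bound, so no certificate f.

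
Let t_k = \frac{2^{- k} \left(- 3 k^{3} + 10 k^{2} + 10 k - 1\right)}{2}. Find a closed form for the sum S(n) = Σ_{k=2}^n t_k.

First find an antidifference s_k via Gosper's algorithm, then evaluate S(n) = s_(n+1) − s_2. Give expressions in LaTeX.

Ratio r(k) = (3*k**3 - k**2 - 21*k - 16)/(2*(3*k**3 - 10*k**2 - 10*k + 1)).
Gosper form: A/B · C(k+1)/C(k) with A=1/2, B=1, C=k**3 - 10*k**2/3 - 10*k/3 + 1/3.
Need (1/2)·f(k+1) − (1)·f(k) = k**3 - 10*k**2/3 - 10*k/3 + 1/3.
d = 3 from the (0,0,3) case.
Solving with deg f ≤ 3: f(k) = -2*k*(3*k**2 - k - 3)/3.
So s_k = (B(k−1)f/C)·t_k = (-2*k*(3*k**2 - k - 3)/(3*k**3 - 10*k**2 - 10*k + 1))·t_k = k*(3*k**2 - k - 3)/2**k.
Verify: (-3*k**3 + 10*k**2 + 10*k - 1)/(2*2**k) matches t_k.
s_(n+1) = 2**(-n - 1)*(3*n**3 + 8*n**2 + 4*n - 1) and s_(2) = 7/2, so S(n) = 2**(-n - 1)*(-7*2**n + 3*n**3 + 8*n**2 + 4*n - 1).

S(n) = 2^{- n - 1} \left(- 7 \cdot 2^{n} + 3 n^{3} + 8 n^{2} + 4 n - 1\right)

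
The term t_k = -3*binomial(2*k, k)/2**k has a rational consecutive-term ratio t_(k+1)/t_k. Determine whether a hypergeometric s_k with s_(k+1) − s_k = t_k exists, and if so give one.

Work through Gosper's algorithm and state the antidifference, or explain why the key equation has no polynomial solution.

t_(k+1)/t_k = (2*k + 1)/(k + 1).
Take A(k)=2*k + 1, B(k)=k + 1, C(k)=1.
Need (2*k + 1)·f(k+1) − (k)·f(k) = 1.
Degrees (1,1,0) ⇒ d ≤ -1.
Bound -1 < 0, so the key equation has no polynomial solution.

none — t_k is not Gosper-summable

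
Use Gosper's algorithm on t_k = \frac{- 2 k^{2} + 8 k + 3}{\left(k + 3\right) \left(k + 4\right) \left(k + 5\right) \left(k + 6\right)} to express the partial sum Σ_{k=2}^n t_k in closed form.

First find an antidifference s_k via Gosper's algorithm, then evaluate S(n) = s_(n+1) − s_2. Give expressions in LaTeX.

S(n) = \frac{- 3 n^{3} + 25 n^{2} + 23 n - 45}{35 \left(n^{3} + 15 n^{2} + 74 n + 120\right)}

Step 1: r(k) = (k + 3)*(8*k - 2*(k + 1)**2 + 11)/((k + 7)*(-2*k**2 + 8*k + 3)).
A = k + 3, B = k + 7, C = k**2 - 4*k - 3/2.
Set up (k + 3)·f(k+1) − (k + 6)·f(k) − (k**2 - 4*k - 3/2) = 0.
Bound: deg f ≤ 3.
Solve for f: f(k) = k*(k**2 - 18*k + 2)/30 (degree 3 ≤ 3).
Then R = B(k−1)f/C = k*(k + 6)*(k**2 - 18*k + 2)/(15*(2*k**2 - 8*k - 3)), so s_k = R(k)·t_k = k*(-k**2 + 18*k - 2)/(15*(k + 3)*(k + 4)*(k + 5)).
Verify: (-2*k**2 + 8*k + 3)/(k**4 + 18*k**3 + 119*k**2 + 342*k + 360) matches t_k.
Telescope: S(n) = s_(n+1) − s_(2) = (-n**3 + 15*n**2 + 31*n + 15)/(15*(n**3 + 15*n**2 + 74*n + 120)) − (2/105) = (-3*n**3 + 25*n**2 + 23*n - 45)/(35*(n**3 + 15*n**2 + 74*n + 120)).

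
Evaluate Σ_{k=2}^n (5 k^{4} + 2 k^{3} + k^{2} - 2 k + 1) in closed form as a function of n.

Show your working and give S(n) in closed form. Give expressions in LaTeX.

r(k) = (5*k**4 + 22*k**3 + 37*k**2 + 26*k + 7)/(5*k**4 + 2*k**3 + k**2 - 2*k + 1) after simplifying.
Take A(k)=1, B(k)=1, C(k)=k**4 + 2*k**3/5 + k**2/5 - 2*k/5 + 1/5.
Solve (1)·f(k+1) − (1)·f(k) = k**4 + 2*k**3/5 + k**2/5 - 2*k/5 + 1/5.
Bound: deg f ≤ 5.
Coefficient equations give f(k) = k*(k**4 - 2*k**3 + k**2 - k + 2)/5.
Certificate R = B(k−1)f/C = k*(k**4 - 2*k**3 + k**2 - k + 2)/(5*k**4 + 2*k**3 + k**2 - 2*k + 1) gives s_k = k*(k**4 - 2*k**3 + k**2 - k + 2).
Check: Δs_k = 5*k**4 + 2*k**3 + k**2 - 2*k + 1. ✓
Σ_(k=2)^n t_k = s_(n+1) − s_(2) = (n**5 + 3*n**4 + 3*n**3 + 1) − (8), i.e. n**5 + 3*n**4 + 3*n**3 - 7.

S(n) = n^{5} + 3 n^{4} + 3 n^{3} - 7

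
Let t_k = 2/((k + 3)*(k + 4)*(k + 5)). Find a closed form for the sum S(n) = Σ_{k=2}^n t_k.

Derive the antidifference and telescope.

Ratio r(k) = (k + 3)/(k + 6).
Factor: A=k + 3; B=k + 6; C=1.
Key eq: (k + 3)·f(k+1) = (k + 5)·f(k) + (1).
Degrees (1,1,0) ⇒ d ≤ 2.
Match coefficients ⇒ f(k) = k*(k + 7)/24.
R(k) = B(k−1)·f(k)/C(k) = k*(k + 5)*(k + 7)/24; s_k = R·t_k = k*(k + 7)/(12*(k + 3)*(k + 4)).
s_(k+1) − s_k = 2/(k**3 + 12*k**2 + 47*k + 60) = t_k.
Telescope: S(n) = s_(n+1) − s_(2) = (n**2 + 9*n + 8)/(12*(n**2 + 9*n + 20)) − (1/20) = (n**2 + 9*n - 10)/(30*(n**2 + 9*n + 20)).

S(n) = (n**2 + 9*n - 10)/(30*(n**2 + 9*n + 20))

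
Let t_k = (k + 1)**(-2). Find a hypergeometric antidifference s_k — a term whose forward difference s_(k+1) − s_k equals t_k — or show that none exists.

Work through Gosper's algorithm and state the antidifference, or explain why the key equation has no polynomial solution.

none (Gosper's algorithm certifies no s_k)

t_(k+1)/t_k = (k + 1)**2/(k + 2)**2.
Gosper form: A/B · C(k+1)/C(k) with A=k**2 + 2*k + 1, B=k**2 + 4*k + 4, C=1.
f must satisfy (k**2 + 2*k + 1)·f(k+1) − (k**2 + 2*k + 1)·f(k) = 1.
Bound: deg f ≤ 0.
f = c0 ⇒ A·f(k+1) − B(k−1)·f(k) − C = -1. The system {-1 = 0} is inconsistent; no antidifference.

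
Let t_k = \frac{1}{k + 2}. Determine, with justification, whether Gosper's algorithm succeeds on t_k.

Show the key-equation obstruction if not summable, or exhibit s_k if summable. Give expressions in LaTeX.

No; the coefficient equations for f are inconsistent.

Ratio r(k) = (k + 2)/(k + 3).
So A=k + 2 and B=k + 3, with C=1.
Need (k + 2)·f(k+1) − (k + 2)·f(k) = 1.
deg f ≤ 0 (via 1,1,0).
Put f(k) = c0: A·f(k+1) − B(k−1)·f(k) − C = -1; need -1 = 0 — inconsistent ⇒ no f, not summable.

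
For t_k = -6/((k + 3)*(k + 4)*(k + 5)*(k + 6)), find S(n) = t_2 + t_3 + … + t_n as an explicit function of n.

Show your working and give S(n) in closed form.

The ratio is (k + 3)/(k + 7).
Take A(k)=k + 3, B(k)=k + 7, C(k)=1.
f must satisfy (k + 3)·f(k+1) − (k + 6)·f(k) = 1.
Degrees (1,1,0) ⇒ d ≤ 3.
Solve for f: f(k) = k*(k**2 + 12*k + 47)/180 (degree 3 ≤ 3).
Get s_k = R·t_k = k*(-k**2 - 12*k - 47)/(30*(k + 3)*(k + 4)*(k + 5)) with R(k) = B(k−1)f(k)/C(k) = k*(k + 6)*(k**2 + 12*k + 47)/180.
Δs = -6/(k**4 + 18*k**3 + 119*k**2 + 342*k + 360), as required.
Evaluate: s_(n+1) = (-n**3 - 15*n**2 - 74*n - 60)/(30*(n**3 + 15*n**2 + 74*n + 120)); subtract s_(2) = -1/42 ⇒ S(n) = (-n**3 - 15*n**2 - 74*n + 90)/(105*(n**3 + 15*n**2 + 74*n + 120)).

S(n) = (-n**3 - 15*n**2 - 74*n + 90)/(105*(n**3 + 15*n**2 + 74*n + 120))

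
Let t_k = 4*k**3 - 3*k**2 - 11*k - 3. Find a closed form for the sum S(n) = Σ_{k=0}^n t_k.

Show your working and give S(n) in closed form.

S(n) = n**4 + n**3 - 6*n**2 - 9*n - 3

Step 1: r(k) = (4*k**3 + 9*k**2 - 5*k - 13)/(4*k**3 - 3*k**2 - 11*k - 3).
Normal form (A,B,C) = (1, 1, k**3 - 3*k**2/4 - 11*k/4 - 3/4).
Set up (1)·f(k+1) − (1)·f(k) − (k**3 - 3*k**2/4 - 11*k/4 - 3/4) = 0.
Degrees (0,0,3) ⇒ d ≤ 4.
Solve for f: f(k) = k*(k**3 - 3*k**2 - 3*k + 2)/4 (degree 4 ≤ 4).
So s_k = (B(k−1)f/C)·t_k = (k*(k**3 - 3*k**2 - 3*k + 2)/(4*k**3 - 3*k**2 - 11*k - 3))·t_k = k*(k**3 - 3*k**2 - 3*k + 2).
Verify: 4*k**3 - 3*k**2 - 11*k - 3 matches t_k.
Evaluate: s_(n+1) = n**4 + n**3 - 6*n**2 - 9*n - 3; subtract s_(0) = 0 ⇒ S(n) = n**4 + n**3 - 6*n**2 - 9*n - 3.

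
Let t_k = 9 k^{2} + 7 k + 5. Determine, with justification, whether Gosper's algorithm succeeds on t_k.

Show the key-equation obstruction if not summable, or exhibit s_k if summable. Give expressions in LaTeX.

Yes. s_k = k \left(3 k^{2} - k + 3\right).

t_(k+1)/t_k = (9*k**2 + 25*k + 21)/(9*k**2 + 7*k + 5).
Take A(k)=1, B(k)=1, C(k)=k**2 + 7*k/9 + 5/9.
Solve (1)·f(k+1) − (1)·f(k) = k**2 + 7*k/9 + 5/9.
Degrees (0,0,2) ⇒ d ≤ 3.
A polynomial solution: f(k) = k*(3*k**2 - k + 3)/9.
So s_k = (B(k−1)f/C)·t_k = (k*(3*k**2 - k + 3)/(9*k**2 + 7*k + 5))·t_k = k*(3*k**2 - k + 3).
Verify: 9*k**2 + 7*k + 5 matches t_k.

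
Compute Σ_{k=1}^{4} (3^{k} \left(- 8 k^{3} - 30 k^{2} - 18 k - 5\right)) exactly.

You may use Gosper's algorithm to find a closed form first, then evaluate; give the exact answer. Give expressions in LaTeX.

t_(k+1)/t_k = 3*(8*k**3 + 54*k**2 + 102*k + 61)/(8*k**3 + 30*k**2 + 18*k + 5).
Factor: A=3; B=1; C=k**3 + 15*k**2/4 + 9*k/4 + 5/8.
Set up (3)·f(k+1) − (1)·f(k) − (k**3 + 15*k**2/4 + 9*k/4 + 5/8) = 0.
Bound: deg f ≤ 3.
Coefficient equations give f(k) = (4*k**3 - 3*k**2 + 1)/8.
R(k) = B(k−1)·f(k)/C(k) = (4*k**3 - 3*k**2 + 1)/(8*k**3 + 30*k**2 + 18*k + 5); s_k = R·t_k = 3**k*(-4*k**3 + 3*k**2 - 1).
Verify: 3**k*(-8*k**3 - 30*k**2 - 18*k - 5) matches t_k.
Σ_(k=1)^(4) t_k = s_(5) − s_(1) = -103518 − (-6) = -103512.

Σ = -103512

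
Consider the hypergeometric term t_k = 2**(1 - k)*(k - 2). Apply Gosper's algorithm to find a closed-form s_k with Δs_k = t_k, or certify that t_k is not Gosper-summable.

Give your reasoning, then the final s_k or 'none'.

s_k = 2**(2 - k)*(1 - k)

The ratio is (k - 1)/(2*(k - 2)).
Gosper form: A/B · C(k+1)/C(k) with A=1/2, B=1, C=k - 2.
Key eq: (1/2)·f(k+1) = (1)·f(k) + (k - 2).
d = 1 from the (0,0,1) case.
Solve for f: f(k) = -2*(k - 1) (degree 1 ≤ 1).
So s_k = (B(k−1)f/C)·t_k = (-2*(k - 1)/(k - 2))·t_k = 2**(2 - k)*(1 - k).
Verify: 2**(1 - k)*(k - 2) matches t_k.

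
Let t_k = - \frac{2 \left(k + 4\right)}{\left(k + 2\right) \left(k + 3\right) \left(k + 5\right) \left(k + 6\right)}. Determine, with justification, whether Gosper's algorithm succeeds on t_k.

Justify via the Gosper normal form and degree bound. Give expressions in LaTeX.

Yes. s_k = \frac{k \left(- k - 7\right)}{10 \left(k^{2} + 7 k + 10\right)}.

t_(k+1)/t_k = (k + 2)*(k + 5)**2/((k + 4)**2*(k + 7)).
A = k + 2, B = k + 7, C = k**2 + 8*k + 16.
Need (k + 2)·f(k+1) − (k + 6)·f(k) = k**2 + 8*k + 16.
From deg A=1, deg B=1, deg C=2: d=4.
A polynomial solution: f(k) = k*(k + 3)*(k + 4)*(k + 7)/20.
R(k) = B(k−1)·f(k)/C(k) = k*(k + 3)*(k + 6)*(k + 7)/(20*(k + 4)); s_k = R·t_k = k*(-k - 7)/(10*(k**2 + 7*k + 10)).
s_(k+1) − s_k = 2*(-k - 4)/(k**4 + 16*k**3 + 91*k**2 + 216*k + 180) = t_k.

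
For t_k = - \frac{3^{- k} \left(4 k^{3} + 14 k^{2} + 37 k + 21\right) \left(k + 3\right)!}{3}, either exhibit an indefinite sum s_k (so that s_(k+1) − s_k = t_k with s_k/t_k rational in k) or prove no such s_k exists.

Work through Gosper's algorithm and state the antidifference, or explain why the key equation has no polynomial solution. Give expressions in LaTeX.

t_(k+1)/t_k = (4*k**4 + 42*k**3 + 181*k**2 + 384*k + 304)/(3*(4*k**3 + 14*k**2 + 37*k + 21)).
Factor: A=k/3 + 4/3; B=1; C=k**3 + 7*k**2/2 + 37*k/4 + 21/4.
Solve (k/3 + 4/3)·f(k+1) − (1)·f(k) = k**3 + 7*k**2/2 + 37*k/4 + 21/4.
From deg A=1, deg B=0, deg C=3: d=2.
Solving with deg f ≤ 2: f(k) = 3*(4*k**2 + 2*k - 3)/4.
Get s_k = R·t_k = -(4*k**2 + 2*k - 3)*factorial(k + 3)/3**k with R(k) = B(k−1)f(k)/C(k) = 3*(4*k**2 + 2*k - 3)/(4*k**3 + 14*k**2 + 37*k + 21).
Δs = -(4*k**3 + 14*k**2 + 37*k + 21)*factorial(k + 3)/(3*3**k), as required.

s_k = - 3^{- k} \left(4 k^{2} + 2 k - 3\right) \left(k + 3\right)!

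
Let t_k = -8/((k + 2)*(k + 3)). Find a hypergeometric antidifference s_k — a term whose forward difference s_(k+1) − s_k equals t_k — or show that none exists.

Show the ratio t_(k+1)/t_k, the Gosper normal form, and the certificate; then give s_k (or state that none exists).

r(k) = (k + 2)/(k + 4) after simplifying.
Factor: A=k + 2; B=k + 4; C=1.
Need (k + 2)·f(k+1) − (k + 3)·f(k) = 1.
d = 1 from the (1,1,0) case.
Solve for f: f(k) = k/2 (degree 1 ≤ 1).
So s_k = (B(k−1)f/C)·t_k = (k*(k + 3)/2)·t_k = -4*k/(k + 2).
Check: Δs_k = -8/(k**2 + 5*k + 6). ✓

s_k = -4*k/(k + 2)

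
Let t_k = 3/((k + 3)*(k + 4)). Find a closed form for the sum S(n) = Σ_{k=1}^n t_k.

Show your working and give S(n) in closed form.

S(n) = 3*n/(4*(n + 4))

Ratio r(k) = (k + 3)/(k + 5).
A = k + 3, B = k + 5, C = 1.
Need (k + 3)·f(k+1) − (k + 4)·f(k) = 1.
From deg A=1, deg B=1, deg C=0: d=1.
A polynomial solution: f(k) = k/3.
Then R = B(k−1)f/C = k*(k + 4)/3, so s_k = R(k)·t_k = k/(k + 3).
Check: Δs_k = 3/(k**2 + 7*k + 12). ✓
Evaluate: s_(n+1) = (n + 1)/(n + 4); subtract s_(1) = 1/4 ⇒ S(n) = 3*n/(4*(n + 4)).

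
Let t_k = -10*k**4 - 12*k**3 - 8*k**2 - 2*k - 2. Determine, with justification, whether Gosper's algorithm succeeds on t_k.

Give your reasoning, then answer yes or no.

Yes. s_k = 2*k*(-k**4 + k**3 - 1).

Step 1: r(k) = (5*k**4 + 26*k**3 + 52*k**2 + 47*k + 17)/(5*k**4 + 6*k**3 + 4*k**2 + k + 1).
So A=1 and B=1, with C=k**4 + 6*k**3/5 + 4*k**2/5 + k/5 + 1/5.
Solve (1)·f(k+1) − (1)·f(k) = k**4 + 6*k**3/5 + 4*k**2/5 + k/5 + 1/5.
deg f ≤ 5 (via 0,0,4).
Solve for f: f(k) = k*(k**4 - k**3 + 1)/5 (degree 5 ≤ 5).
So s_k = (B(k−1)f/C)·t_k = (k*(k**4 - k**3 + 1)/(5*k**4 + 6*k**3 + 4*k**2 + k + 1))·t_k = 2*k*(-k**4 + k**3 - 1).
Δs = -10*k**4 - 12*k**3 - 8*k**2 - 2*k - 2, as required.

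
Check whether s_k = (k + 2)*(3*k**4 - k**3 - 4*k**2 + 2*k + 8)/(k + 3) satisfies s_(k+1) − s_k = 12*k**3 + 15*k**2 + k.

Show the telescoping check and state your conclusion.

Invalid: residual (-9*k**4 - 52*k**3 - 50*k**2 - k + 8)/(k**2 + 7*k + 12) ≠ 0.

s_(k+1) = (3*k**5 + 20*k**4 + 44*k**3 + 36*k**2 + 17*k + 24)/(k + 4)
s_(k+1) − s_k = (12*k**5 + 90*k**4 + 198*k**3 + 137*k**2 + 11*k + 8)/(k**2 + 7*k + 12)
(s_(k+1) − s_k) − t_k = (-9*k**4 - 52*k**3 - 50*k**2 - k + 8)/(k**2 + 7*k + 12)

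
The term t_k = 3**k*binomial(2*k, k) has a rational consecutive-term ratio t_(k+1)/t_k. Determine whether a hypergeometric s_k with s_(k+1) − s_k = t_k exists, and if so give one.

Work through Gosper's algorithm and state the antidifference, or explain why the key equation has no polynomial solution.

t_(k+1)/t_k = 6*(2*k + 1)/(k + 1).
So A=12*k + 6 and B=k + 1, with C=1.
Solve (12*k + 6)·f(k+1) − (k)·f(k) = 1.
d = -1 from the (1,1,0) case.
Bound -1 < 0, so the key equation has no polynomial solution.

not Gosper-summable; s_k does not exist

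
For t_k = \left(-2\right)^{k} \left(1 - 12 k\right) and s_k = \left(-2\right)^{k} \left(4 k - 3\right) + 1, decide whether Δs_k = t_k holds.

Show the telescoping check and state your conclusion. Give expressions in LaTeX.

Valid — Δs_k = t_k.

s_(k+1) = (-2)**(k + 1)*(4*k + 1) + 1
s_(k+1) − s_k = (-2)**k*(1 - 12*k)
(s_(k+1) − s_k) − t_k = 0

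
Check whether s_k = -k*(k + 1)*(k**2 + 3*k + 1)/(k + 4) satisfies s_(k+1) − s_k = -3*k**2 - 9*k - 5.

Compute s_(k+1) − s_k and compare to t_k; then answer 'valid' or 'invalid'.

s_(k+1) = -(k + 1)*(k + 2)*(3*k + (k + 1)**2 + 4)/(k + 5)
s_(k+1) − s_k = (-3*k**4 - 30*k**3 - 92*k**2 - 105*k - 40)/(k**2 + 9*k + 20)
(s_(k+1) − s_k) − t_k = 6*(k**3 + 9*k**2 + 20*k + 10)/(k**2 + 9*k + 20)

Invalid: residual 6*(k**3 + 9*k**2 + 20*k + 10)/(k**2 + 9*k + 20) ≠ 0.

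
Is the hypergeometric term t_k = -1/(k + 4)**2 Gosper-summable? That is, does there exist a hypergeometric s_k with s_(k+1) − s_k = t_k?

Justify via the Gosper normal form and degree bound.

No — t_k has no hypergeometric antidifference.

Ratio r(k) = (k + 4)**2/(k + 5)**2.
Factor: A=k**2 + 8*k + 16; B=k**2 + 10*k + 25; C=1.
Set up (k**2 + 8*k + 16)·f(k+1) − (k**2 + 8*k + 16)·f(k) − (1) = 0.
deg f ≤ 0 (via 2,2,0).
Write f(k) = c0. Then LHS − RHS = -1, requiring -1 = 0: contradictory. No certificate.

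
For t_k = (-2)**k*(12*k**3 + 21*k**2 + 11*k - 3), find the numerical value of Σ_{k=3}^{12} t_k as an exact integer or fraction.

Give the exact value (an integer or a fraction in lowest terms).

r(k) = 2*(-12*k**3 - 57*k**2 - 89*k - 41)/(12*k**3 + 21*k**2 + 11*k - 3) after simplifying.
Normal form (A,B,C) = (-2, 1, k**3 + 7*k**2/4 + 11*k/12 - 1/4).
Need (-2)·f(k+1) − (1)·f(k) = k**3 + 7*k**2/4 + 11*k/12 - 1/4.
From deg A=0, deg B=0, deg C=3: d=3.
Solve for f: f(k) = -(4*k**3 - k**2 - 3*k - 1)/12 (degree 3 ≤ 3).
So s_k = (B(k−1)f/C)·t_k = (-(4*k**3 - k**2 - 3*k - 1)/(12*k**3 + 21*k**2 + 11*k - 3))·t_k = (-2)**k*(-4*k**3 + k**2 + 3*k + 1).
Verify: (-2)**k*(12*k**3 + 21*k**2 + 11*k - 3) matches t_k.
Evaluate s at k=13 and k=3: 70279168 and 712; difference 70278456.

Σ = 70278456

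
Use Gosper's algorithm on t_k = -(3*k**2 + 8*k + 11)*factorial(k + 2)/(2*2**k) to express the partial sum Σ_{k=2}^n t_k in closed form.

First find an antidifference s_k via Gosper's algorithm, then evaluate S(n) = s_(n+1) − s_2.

Compute t_(k+1)/t_k: get (k + 3)*(8*k + 3*(k + 1)**2 + 19)/(2*(3*k**2 + 8*k + 11)).
Gosper form: A/B · C(k+1)/C(k) with A=k/2 + 3/2, B=1, C=k**2 + 8*k/3 + 11/3.
Solve (k/2 + 3/2)·f(k+1) − (1)·f(k) = k**2 + 8*k/3 + 11/3.
d = 1 from the (1,0,2) case.
Match coefficients ⇒ f(k) = 2*(3*k + 2)/3.
Get s_k = R·t_k = -(3*k + 2)*factorial(k + 2)/2**k with R(k) = B(k−1)f(k)/C(k) = 2*(3*k + 2)/(3*k**2 + 8*k + 11).
s_(k+1) − s_k = -(3*k**2 + 8*k + 11)*factorial(k + 2)/(2*2**k) = t_k.
Evaluate: s_(n+1) = -2**(-n - 1)*(3*n + 5)*factorial(n + 3); subtract s_(2) = -48 ⇒ S(n) = 48 - 3*n*factorial(n + 3)/(2*2**n) - 5*factorial(n + 3)/(2*2**n).

S(n) = 48 - 3*n*factorial(n + 3)/(2*2**n) - 5*factorial(n + 3)/(2*2**n)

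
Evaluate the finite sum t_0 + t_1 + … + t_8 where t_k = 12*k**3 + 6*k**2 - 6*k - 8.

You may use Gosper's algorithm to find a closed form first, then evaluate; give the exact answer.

t_(k+1)/t_k = (6*k**3 + 21*k**2 + 21*k + 2)/(6*k**3 + 3*k**2 - 3*k - 4).
Take A(k)=1, B(k)=1, C(k)=k**3 + k**2/2 - k/2 - 2/3.
Key eq: (1)·f(k+1) = (1)·f(k) + (k**3 + k**2/2 - k/2 - 2/3).
Bound: deg f ≤ 4.
Coefficient equations give f(k) = k*(3*k**3 - 4*k**2 - 3*k - 4)/12.
Then R = B(k−1)f/C = k*(3*k**3 - 4*k**2 - 3*k - 4)/(2*(6*k**3 + 3*k**2 - 3*k - 4)), so s_k = R(k)·t_k = k*(3*k**3 - 4*k**2 - 3*k - 4).
s_(k+1) − s_k = 12*k**3 + 6*k**2 - 6*k - 8 = t_k.
Telescoping: Σ = s_(9) − s_(0) = 16488 − (0) = 16488.

Σ = 16488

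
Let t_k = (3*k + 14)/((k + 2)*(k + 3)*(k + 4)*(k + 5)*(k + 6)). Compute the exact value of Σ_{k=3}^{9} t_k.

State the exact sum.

Step 1: r(k) = (k + 2)*(3*k + 17)/((k + 7)*(3*k + 14)).
A = k + 2, B = k + 7, C = k + 14/3.
Key eq: (k + 2)·f(k+1) = (k + 6)·f(k) + (k + 14/3).
d = 4 from the (1,1,1) case.
Solving with deg f ≤ 4: f(k) = k*(k + 4)*(k**2 + 10*k + 31)/90.
Then R = B(k−1)f/C = k*(k + 4)*(k + 6)*(k**2 + 10*k + 31)/(30*(3*k + 14)), so s_k = R(k)·t_k = k*(k**2 + 10*k + 31)/(30*(k**3 + 10*k**2 + 31*k + 30)).
Δs = (3*k + 14)/(k**5 + 20*k**4 + 155*k**3 + 580*k**2 + 1044*k + 720), as required.
Σ_(k=3)^(9) t_k = s_(10) − s_(3) = 77/2340 − (7/240) = 7/1872.

Σ = 7/1872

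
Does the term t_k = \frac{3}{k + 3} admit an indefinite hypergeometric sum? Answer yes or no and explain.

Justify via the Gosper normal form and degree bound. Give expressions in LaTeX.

No — the linear system for f has no solution.

r(k) = (k + 3)/(k + 4) after simplifying.
Normal form (A,B,C) = (k + 3, k + 4, 1).
Need (k + 3)·f(k+1) − (k + 3)·f(k) = 1.
Degrees (1,1,0) ⇒ d ≤ 0.
Write f(k) = c0. Then LHS − RHS = -1, requiring -1 = 0: contradictory. No certificate.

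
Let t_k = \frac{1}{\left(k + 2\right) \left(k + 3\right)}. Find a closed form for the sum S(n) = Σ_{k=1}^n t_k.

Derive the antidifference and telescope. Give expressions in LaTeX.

S(n) = \frac{n}{3 \left(n + 3\right)}

r(k) = (k + 2)/(k + 4) after simplifying.
So A=k + 2 and B=k + 4, with C=1.
Solve (k + 2)·f(k+1) − (k + 3)·f(k) = 1.
Degrees (1,1,0) ⇒ d ≤ 1.
Match coefficients ⇒ f(k) = k/2.
So s_k = (B(k−1)f/C)·t_k = (k*(k + 3)/2)·t_k = k/(2*(k + 2)).
Check: Δs_k = 1/(k**2 + 5*k + 6). ✓
Telescope: S(n) = s_(n+1) − s_(1) = (n + 1)/(2*(n + 3)) − (1/6) = n/(3*(n + 3)).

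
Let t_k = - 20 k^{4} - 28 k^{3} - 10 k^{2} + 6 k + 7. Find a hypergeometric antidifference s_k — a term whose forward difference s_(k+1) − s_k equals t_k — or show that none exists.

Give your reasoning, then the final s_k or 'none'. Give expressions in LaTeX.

s_k = k \left(- 4 k^{4} + 3 k^{3} + 4 k^{2} + k + 3\right)

Ratio r(k) = (20*k**4 + 108*k**3 + 214*k**2 + 178*k + 45)/(20*k**4 + 28*k**3 + 10*k**2 - 6*k - 7).
So A=1 and B=1, with C=k**4 + 7*k**3/5 + k**2/2 - 3*k/10 - 7/20.
Solve (1)·f(k+1) − (1)·f(k) = k**4 + 7*k**3/5 + k**2/2 - 3*k/10 - 7/20.
deg f ≤ 5 (via 0,0,4).
Solving with deg f ≤ 5: f(k) = k*(4*k**4 - 3*k**3 - 4*k**2 - k - 3)/20.
R(k) = B(k−1)·f(k)/C(k) = k*(4*k**4 - 3*k**3 - 4*k**2 - k - 3)/(20*k**4 + 28*k**3 + 10*k**2 - 6*k - 7); s_k = R·t_k = k*(-4*k**4 + 3*k**3 + 4*k**2 + k + 3).
Δs = -20*k**4 - 28*k**3 - 10*k**2 + 6*k + 7, as required.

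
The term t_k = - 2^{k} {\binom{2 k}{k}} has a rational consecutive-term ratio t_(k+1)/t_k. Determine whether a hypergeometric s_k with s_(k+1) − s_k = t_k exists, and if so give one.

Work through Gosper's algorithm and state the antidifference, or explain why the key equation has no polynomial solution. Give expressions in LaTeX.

none (Gosper's algorithm certifies no s_k)

Ratio r(k) = 4*(2*k + 1)/(k + 1).
Take A(k)=8*k + 4, B(k)=k + 1, C(k)=1.
Set up (8*k + 4)·f(k+1) − (k)·f(k) − (1) = 0.
From deg A=1, deg B=1, deg C=0: d=-1.
d = -1 < 0 ⇒ no nonzero polynomial f; not summable.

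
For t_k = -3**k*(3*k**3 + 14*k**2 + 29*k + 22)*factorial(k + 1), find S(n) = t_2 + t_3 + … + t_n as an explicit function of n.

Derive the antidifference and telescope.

Ratio r(k) = 3*(3*k**4 + 29*k**3 + 112*k**2 + 200*k + 136)/(3*k**3 + 14*k**2 + 29*k + 22).
So A=3*k + 6 and B=1, with C=k**3 + 14*k**2/3 + 29*k/3 + 22/3.
Key eq: (3*k + 6)·f(k+1) = (1)·f(k) + (k**3 + 14*k**2/3 + 29*k/3 + 22/3).
deg f ≤ 2 (via 1,0,3).
Solve for f: f(k) = (k**2 + k + 2)/3 (degree 2 ≤ 2).
Certificate R = B(k−1)f/C = (k**2 + k + 2)/(3*k**3 + 14*k**2 + 29*k + 22) gives s_k = -3**k*(k**2 + k + 2)*factorial(k + 1).
Δs = -3**k*(3*k**3 + 14*k**2 + 29*k + 22)*factorial(k + 1), as required.
Telescope: S(n) = s_(n+1) − s_(2) = -3**(n + 1)*(n**2 + 3*n + 4)*factorial(n + 2) − (-432) = -3*3**n*n**4*factorial(n) - 18*3**n*n**3*factorial(n) - 45*3**n*n**2*factorial(n) - 54*3**n*n*factorial(n) - 24*3**n*factorial(n) + 432.

S(n) = -3*3**n*n**4*factorial(n) - 18*3**n*n**3*factorial(n) - 45*3**n*n**2*factorial(n) - 54*3**n*n*factorial(n) - 24*3**n*factorial(n) + 432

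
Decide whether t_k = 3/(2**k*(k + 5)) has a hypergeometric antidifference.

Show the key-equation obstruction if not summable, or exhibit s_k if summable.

The ratio is (k + 5)/(2*(k + 6)).
A = k/2 + 5/2, B = k + 6, C = 1.
Set up (k/2 + 5/2)·f(k+1) − (k + 5)·f(k) − (1) = 0.
Bound: deg f ≤ -1.
Negative degree bound (-1): no f exists, t_k not Gosper-summable.

No — key equation has no polynomial f.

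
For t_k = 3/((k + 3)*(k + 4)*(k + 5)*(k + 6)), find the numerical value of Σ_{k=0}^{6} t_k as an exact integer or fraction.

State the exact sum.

Compute t_(k+1)/t_k: get (k + 3)/(k + 7).
Gosper form: A/B · C(k+1)/C(k) with A=k + 3, B=k + 7, C=1.
f must satisfy (k + 3)·f(k+1) − (k + 6)·f(k) = 1.
d = 3 from the (1,1,0) case.
Coefficient equations give f(k) = k*(k**2 + 12*k + 47)/180.
Then R = B(k−1)f/C = k*(k + 6)*(k**2 + 12*k + 47)/180, so s_k = R(k)·t_k = k*(k**2 + 12*k + 47)/(60*(k + 3)*(k + 4)*(k + 5)).
s_(k+1) − s_k = 3/(k**4 + 18*k**3 + 119*k**2 + 342*k + 360) = t_k.
Telescoping: Σ = s_(7) − s_(0) = 7/440 − (0) = 7/440.

Σ = 7/440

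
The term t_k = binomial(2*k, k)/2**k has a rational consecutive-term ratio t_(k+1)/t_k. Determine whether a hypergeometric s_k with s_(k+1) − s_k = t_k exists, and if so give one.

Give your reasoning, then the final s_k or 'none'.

no hypergeometric antidifference exists

Ratio r(k) = (2*k + 1)/(k + 1).
So A=2*k + 1 and B=k + 1, with C=1.
Solve (2*k + 1)·f(k+1) − (k)·f(k) = 1.
Bound: deg f ≤ -1.
d = -1 < 0 ⇒ no nonzero polynomial f; not summable.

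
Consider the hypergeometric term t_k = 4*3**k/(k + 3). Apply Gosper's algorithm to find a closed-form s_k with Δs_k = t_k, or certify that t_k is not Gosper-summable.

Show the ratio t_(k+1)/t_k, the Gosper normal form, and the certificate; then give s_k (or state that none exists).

Ratio r(k) = 3*(k + 3)/(k + 4).
A = 3*k + 9, B = k + 4, C = 1.
f must satisfy (3*k + 9)·f(k+1) − (k + 3)·f(k) = 1.
From deg A=1, deg B=1, deg C=0: d=-1.
Bound -1 < 0, so the key equation has no polynomial solution.

none — t_k is not Gosper-summable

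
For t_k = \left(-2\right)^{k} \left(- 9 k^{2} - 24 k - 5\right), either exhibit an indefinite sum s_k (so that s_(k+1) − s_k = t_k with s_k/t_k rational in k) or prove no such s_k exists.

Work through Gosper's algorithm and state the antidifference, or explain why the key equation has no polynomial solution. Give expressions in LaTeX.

s_k = \left(-2\right)^{k} \left(3 k^{2} + 4 k - 3\right)

Step 1: r(k) = 2*(-9*k**2 - 42*k - 38)/(9*k**2 + 24*k + 5).
Gosper form: A/B · C(k+1)/C(k) with A=-2, B=1, C=k**2 + 8*k/3 + 5/9.
Need (-2)·f(k+1) − (1)·f(k) = k**2 + 8*k/3 + 5/9.
d = 2 from the (0,0,2) case.
Solving with deg f ≤ 2: f(k) = -(3*k**2 + 4*k - 3)/9.
So s_k = (B(k−1)f/C)·t_k = (-(3*k**2 + 4*k - 3)/(9*k**2 + 24*k + 5))·t_k = (-2)**k*(3*k**2 + 4*k - 3).
Δs = (-2)**k*(-9*k**2 - 24*k - 5), as required.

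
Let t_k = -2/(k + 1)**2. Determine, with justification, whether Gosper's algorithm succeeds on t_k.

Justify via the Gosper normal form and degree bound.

No; the coefficient equations for f are inconsistent.

The ratio is (k + 1)**2/(k + 2)**2.
So A=k**2 + 2*k + 1 and B=k**2 + 4*k + 4, with C=1.
f must satisfy (k**2 + 2*k + 1)·f(k+1) − (k**2 + 2*k + 1)·f(k) = 1.
Degrees (2,2,0) ⇒ d ≤ 0.
Write f(k) = c0. Then LHS − RHS = -1, requiring -1 = 0: contradictory. No certificate.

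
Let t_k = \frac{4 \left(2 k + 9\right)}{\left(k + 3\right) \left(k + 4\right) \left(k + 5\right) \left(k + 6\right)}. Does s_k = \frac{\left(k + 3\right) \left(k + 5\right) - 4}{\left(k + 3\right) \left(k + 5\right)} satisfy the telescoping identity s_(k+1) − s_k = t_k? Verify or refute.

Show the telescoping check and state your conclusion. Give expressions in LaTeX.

valid (s_(k+1) − s_k reduces to t_k)

s_(k+1) = ((k + 4)*(k + 6) - 4)/((k + 4)*(k + 6))
s_(k+1) − s_k = 4*(2*k + 9)/(k**4 + 18*k**3 + 119*k**2 + 342*k + 360)
(s_(k+1) − s_k) − t_k = 0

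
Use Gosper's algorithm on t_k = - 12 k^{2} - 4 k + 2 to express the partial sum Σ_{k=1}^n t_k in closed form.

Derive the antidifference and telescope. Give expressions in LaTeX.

S(n) = 2 n \left(- 2 n^{2} - 4 n - 1\right)

The ratio is (6*k**2 + 14*k + 7)/(6*k**2 + 2*k - 1).
So A=1 and B=1, with C=k**2 + k/3 - 1/6.
Set up (1)·f(k+1) − (1)·f(k) − (k**2 + k/3 - 1/6) = 0.
d = 3 from the (0,0,2) case.
Solving with deg f ≤ 3: f(k) = k*(2*k**2 - 2*k - 1)/6.
Get s_k = R·t_k = 2*k*(-2*k**2 + 2*k + 1) with R(k) = B(k−1)f(k)/C(k) = k*(2*k**2 - 2*k - 1)/(6*k**2 + 2*k - 1).
Check: Δs_k = -12*k**2 - 4*k + 2. ✓
Evaluate: s_(n+1) = -4*n**3 - 8*n**2 - 2*n + 2; subtract s_(1) = 2 ⇒ S(n) = 2*n*(-2*n**2 - 4*n - 1).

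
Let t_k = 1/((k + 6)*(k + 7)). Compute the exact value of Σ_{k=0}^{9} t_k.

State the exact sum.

t_(k+1)/t_k = (k + 6)/(k + 8).
Gosper form: A/B · C(k+1)/C(k) with A=k + 6, B=k + 8, C=1.
Key eq: (k + 6)·f(k+1) = (k + 7)·f(k) + (1).
Degrees (1,1,0) ⇒ d ≤ 1.
A polynomial solution: f(k) = k/6.
Get s_k = R·t_k = k/(6*(k + 6)) with R(k) = B(k−1)f(k)/C(k) = k*(k + 7)/6.
s_(k+1) − s_k = 1/(k**2 + 13*k + 42) = t_k.
Sum = s_(10) − s_(0); s_(10) = 5/48, s_(0) = 0 ⇒ 5/48.

Σ = 5/48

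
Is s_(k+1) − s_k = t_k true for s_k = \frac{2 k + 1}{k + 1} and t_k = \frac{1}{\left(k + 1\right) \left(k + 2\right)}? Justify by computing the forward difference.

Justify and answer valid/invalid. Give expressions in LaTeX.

Valid: the claim telescopes to t_k.

s_(k+1) = (2*k + 3)/(k + 2)
s_(k+1) − s_k = 1/(k**2 + 3*k + 2)
(s_(k+1) − s_k) − t_k = 0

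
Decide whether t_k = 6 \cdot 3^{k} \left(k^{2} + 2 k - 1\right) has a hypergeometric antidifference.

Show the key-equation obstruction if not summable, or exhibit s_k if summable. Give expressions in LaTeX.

Yes. s_k = 3^{k + 1} \left(k^{2} - k - 1\right).

Ratio r(k) = 3*(k**2 + 4*k + 2)/(k**2 + 2*k - 1).
Gosper form: A/B · C(k+1)/C(k) with A=3, B=1, C=k**2 + 2*k - 1.
f must satisfy (3)·f(k+1) − (1)·f(k) = k**2 + 2*k - 1.
deg f ≤ 2 (via 0,0,2).
Coefficient equations give f(k) = (k**2 - k - 1)/2.
Then R = B(k−1)f/C = (k**2 - k - 1)/(2*(k**2 + 2*k - 1)), so s_k = R(k)·t_k = 3**(k + 1)*(k**2 - k - 1).
Δs = 6*3**k*(k**2 + 2*k - 1), as required.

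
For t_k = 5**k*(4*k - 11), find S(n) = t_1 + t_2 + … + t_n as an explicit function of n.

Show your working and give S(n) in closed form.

The ratio is 5*(4*k - 7)/(4*k - 11).
A = 5, B = 1, C = k - 11/4.
Set up (5)·f(k+1) − (1)·f(k) − (k - 11/4) = 0.
From deg A=0, deg B=0, deg C=1: d=1.
A polynomial solution: f(k) = (k - 4)/4.
So s_k = (B(k−1)f/C)·t_k = ((k - 4)/(4*k - 11))·t_k = 5**k*(k - 4).
Check: Δs_k = 5**k*(4*k - 11). ✓
s_(n+1) = 5**(n + 1)*(n - 3) and s_(1) = -15, so S(n) = 5*5**n*n - 15*5**n + 15.

S(n) = 5*5**n*n - 15*5**n + 15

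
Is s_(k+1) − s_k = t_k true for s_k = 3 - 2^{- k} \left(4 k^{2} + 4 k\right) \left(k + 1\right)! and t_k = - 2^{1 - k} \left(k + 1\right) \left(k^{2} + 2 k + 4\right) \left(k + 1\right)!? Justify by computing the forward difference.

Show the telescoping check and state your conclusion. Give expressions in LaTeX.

Valid: the claim telescopes to t_k.

s_(k+1) = -2**(-k - 1)*(4*k + 4*(k + 1)**2 + 4)*factorial(k + 2) + 3
s_(k+1) − s_k = -2**(1 - k)*(k + 1)*(k**2 + 2*k + 4)*factorial(k + 1)
(s_(k+1) − s_k) − t_k = 0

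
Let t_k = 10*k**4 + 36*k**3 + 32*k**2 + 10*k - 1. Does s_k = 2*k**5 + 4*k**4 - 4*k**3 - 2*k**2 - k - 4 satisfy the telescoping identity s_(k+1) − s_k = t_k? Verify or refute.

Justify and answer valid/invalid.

valid (s_(k+1) − s_k reduces to t_k)

s_(k+1) = 2*k**5 + 14*k**4 + 32*k**3 + 30*k**2 + 9*k - 5
s_(k+1) − s_k = 10*k**4 + 36*k**3 + 32*k**2 + 10*k - 1
(s_(k+1) − s_k) − t_k = 0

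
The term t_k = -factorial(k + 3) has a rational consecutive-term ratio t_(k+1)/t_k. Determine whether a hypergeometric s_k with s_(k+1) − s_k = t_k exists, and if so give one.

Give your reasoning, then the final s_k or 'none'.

r(k) = k + 4 after simplifying.
A = k + 4, B = 1, C = 1.
Set up (k + 4)·f(k+1) − (1)·f(k) − (1) = 0.
Bound: deg f ≤ -1.
d = -1 < 0 ⇒ no nonzero polynomial f; not summable.

none — t_k is not Gosper-summable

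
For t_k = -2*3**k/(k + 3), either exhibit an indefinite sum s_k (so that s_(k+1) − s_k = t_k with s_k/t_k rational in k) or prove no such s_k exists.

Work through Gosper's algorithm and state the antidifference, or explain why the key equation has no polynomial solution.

no hypergeometric antidifference exists

Ratio r(k) = 3*(k + 3)/(k + 4).
So A=3*k + 9 and B=k + 4, with C=1.
Need (3*k + 9)·f(k+1) − (k + 3)·f(k) = 1.
Bound: deg f ≤ -1.
d = -1 < 0 ⇒ no nonzero polynomial f; not summable.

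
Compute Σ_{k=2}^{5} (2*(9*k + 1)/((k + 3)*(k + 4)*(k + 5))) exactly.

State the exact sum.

Ratio r(k) = (k + 3)*(9*k + 10)/((k + 6)*(9*k + 1)).
Take A(k)=k + 3, B(k)=k + 6, C(k)=k + 1/9.
Key eq: (k + 3)·f(k+1) = (k + 5)·f(k) + (k + 1/9).
From deg A=1, deg B=1, deg C=1: d=2.
Match coefficients ⇒ f(k) = k*(7*k - 5)/54.
Get s_k = R·t_k = k*(7*k - 5)/(3*(k + 3)*(k + 4)) with R(k) = B(k−1)f(k)/C(k) = k*(k + 5)*(7*k - 5)/(6*(9*k + 1)).
Check: Δs_k = 2*(9*k + 1)/(k**3 + 12*k**2 + 47*k + 60). ✓
Σ_(k=2)^(5) t_k = s_(6) − s_(2) = 37/45 − (1/5) = 28/45.

Σ = 28/45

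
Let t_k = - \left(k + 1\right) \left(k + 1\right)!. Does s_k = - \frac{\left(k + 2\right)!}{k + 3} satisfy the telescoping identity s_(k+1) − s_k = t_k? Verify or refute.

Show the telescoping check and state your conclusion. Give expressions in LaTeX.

s_(k+1) = -factorial(k + 3)/(k + 4)
s_(k+1) − s_k = -(k**2 + 5*k + 5)*factorial(k + 2)/((k + 3)*(k + 4))
(s_(k+1) − s_k) − t_k = (k**2 + 4*k + 2)*factorial(k + 1)/((k + 3)*(k + 4))

Invalid: residual \frac{\left(k^{2} + 4 k + 2\right) \left(k + 1\right)!}{\left(k + 3\right) \left(k + 4\right)} ≠ 0.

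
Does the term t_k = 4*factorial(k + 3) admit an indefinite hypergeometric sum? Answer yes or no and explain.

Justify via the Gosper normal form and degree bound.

Step 1: r(k) = k + 4.
Normal form (A,B,C) = (k + 4, 1, 1).
f must satisfy (k + 4)·f(k+1) − (1)·f(k) = 1.
From deg A=1, deg B=0, deg C=0: d=-1.
Negative degree bound (-1): no f exists, t_k not Gosper-summable.

No; the degree bound rules out any f.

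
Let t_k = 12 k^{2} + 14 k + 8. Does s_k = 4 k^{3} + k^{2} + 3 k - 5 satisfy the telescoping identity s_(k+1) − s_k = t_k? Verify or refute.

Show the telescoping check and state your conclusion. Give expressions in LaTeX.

s_(k+1) = 4*k**3 + 13*k**2 + 17*k + 3
s_(k+1) − s_k = 12*k**2 + 14*k + 8
(s_(k+1) − s_k) − t_k = 0

Valid: the claim telescopes to t_k.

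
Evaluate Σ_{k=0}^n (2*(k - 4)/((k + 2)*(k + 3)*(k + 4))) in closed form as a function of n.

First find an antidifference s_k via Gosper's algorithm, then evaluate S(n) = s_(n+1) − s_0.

t_(k+1)/t_k = (k - 3)*(k + 2)/((k - 4)*(k + 5)).
A = k + 2, B = k + 5, C = k - 4.
Set up (k + 2)·f(k+1) − (k + 4)·f(k) − (k - 4) = 0.
deg f ≤ 2 (via 1,1,1).
A polynomial solution: f(k) = -k*(k + 11)/6.
R(k) = B(k−1)·f(k)/C(k) = -k*(k + 4)*(k + 11)/(6*(k - 4)); s_k = R·t_k = k*(-k - 11)/(3*(k + 2)*(k + 3)).
s_(k+1) − s_k = 2*(k - 4)/(k**3 + 9*k**2 + 26*k + 24) = t_k.
Evaluate: s_(n+1) = (-n**2 - 13*n - 12)/(3*(n**2 + 7*n + 12)); subtract s_(0) = 0 ⇒ S(n) = (-n**2 - 13*n - 12)/(3*(n**2 + 7*n + 12)).

S(n) = (-n**2 - 13*n - 12)/(3*(n**2 + 7*n + 12))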